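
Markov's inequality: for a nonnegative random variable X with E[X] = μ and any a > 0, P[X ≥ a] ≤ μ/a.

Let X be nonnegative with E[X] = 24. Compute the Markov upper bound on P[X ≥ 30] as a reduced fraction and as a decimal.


μ = E[X] = 24, a = 30.
Markov: P[X ≥ 30] ≤ μ/a = (24)/30 = 4/5.
Numerically: ≈ 0.800.
(Since a = 30 > μ = 24.000, the bound 4/5 is < 1 and informative.)

P[X ≥ 30] ≤ 4/5 ≈ 0.800.


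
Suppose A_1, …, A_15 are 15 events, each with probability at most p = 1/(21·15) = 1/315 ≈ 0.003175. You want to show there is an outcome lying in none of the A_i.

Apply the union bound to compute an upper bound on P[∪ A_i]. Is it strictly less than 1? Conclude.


Union bound: P[∪_{i=1}^{15} A_i] ≤ Σ_i P[A_i] ≤ 15·p = 15·(1/315) = 1/21.
Numerically: 1/21 ≈ 0.047619.
Is 1/21 < 1? YES.
Since P[∪ A_i] ≤ 1/21 < 1, the complement has P[∩ A_i^c] ≥ 1 − 1/21 = 20/21 > 0, so some outcome avoids every A_i.

15·p = 1/21 ≈ 0.047619; existence CERTIFIED by the union bound.


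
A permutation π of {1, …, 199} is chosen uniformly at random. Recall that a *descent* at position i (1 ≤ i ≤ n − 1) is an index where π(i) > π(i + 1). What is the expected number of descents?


Write X = Σ X_I over i = 1, …, 198, with X_I the indicator of one descent.
There are 198 indicators.
For each fixed i, the pair (π(i), π(i+1)) is a uniformly random ordered pair of distinct values from {1, …, 199}; by symmetry P[π(i) > π(i+1)] = 1/2.
By linearity: E[X] = 198 · (1/2) = (199 − 1) · (1/2) = 99 ≈ 99.000.

E[X] = 99 = 99.000.


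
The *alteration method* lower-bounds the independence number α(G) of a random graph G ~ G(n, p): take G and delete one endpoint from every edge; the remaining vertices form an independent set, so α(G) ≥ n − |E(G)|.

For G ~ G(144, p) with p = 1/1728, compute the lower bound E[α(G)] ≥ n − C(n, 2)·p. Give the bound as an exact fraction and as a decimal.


E[|E(G)|] = C(144, 2)·p = 10296 · (1/1728) = 143/24.
E[α(G)] ≥ n − E[|E(G)|] = 144 − 143/24 = 3313/24.
Numerically: ≈ 138.0417.
(This is only a lower bound; the true E[α(G)] may be larger.)

E[α(G)] ≥ 3313/24 ≈ 138.0417.


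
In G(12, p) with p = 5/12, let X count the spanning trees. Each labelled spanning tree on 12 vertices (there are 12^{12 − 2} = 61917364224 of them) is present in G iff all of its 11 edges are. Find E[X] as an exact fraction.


K_12 has 12^{12 − 2} = 61917364224 labelled spanning trees.
For each such spanning tree H, let X_H = 1 if all 11 edges of H are present in G. Then P[X_H = 1] = p^{11} = (5/12)^{11} = 48828125/743008370688.
By linearity of expectation: E[X] = Σ_H E[X_H] = 61917364224 · p^{11} = 61917364224 · 48828125/743008370688 = 48828125/12.
Numerically: E[X] ≈ 4.069e+06.

E[X] = 61917364224 · (5/12)^{11} = 48828125/12 ≈ 4.069e+06.


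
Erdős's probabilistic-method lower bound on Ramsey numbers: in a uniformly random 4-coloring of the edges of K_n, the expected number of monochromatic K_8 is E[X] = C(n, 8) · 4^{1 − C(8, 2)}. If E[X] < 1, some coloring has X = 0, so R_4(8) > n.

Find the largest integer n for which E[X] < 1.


We need C(n, 8) · 4^{1 − 28} < 1, i.e. C(n, 8) < 4^{28 − 1} = 18014398509481984.
Check values of n near the boundary:
  n = 403: C(403, 8) = 16090020602228430; 16090020602228430 < 18014398509481984? YES
  n = 404: C(404, 8) = 16415071523485570; 16415071523485570 < 18014398509481984? YES
  n = 405: C(405, 8) = 16745853821188050; 16745853821188050 < 18014398509481984? YES
  n = 406: C(406, 8) = 17082453897995850; 17082453897995850 < 18014398509481984? YES
  n = 407: C(407, 8) = 17424959239309050; 17424959239309050 < 18014398509481984? YES
  n = 408: C(408, 8) = 17773458424095231; 17773458424095231 < 18014398509481984? YES
  n = 409: C(409, 8) = 18128041135797879; 18128041135797879 < 18014398509481984? NO
  n = 410: C(410, 8) = 18488798173326195; 18488798173326195 < 18014398509481984? NO
The largest n with C(n, 8) < 18014398509481984 is n = 408 (where E[X] = 17773458424095231/18014398509481984 ≈ 0.986625). Hence R_4(8) > 408, i.e. R_4(8) ≥ 409.

Largest n = 408; hence R_4(8) > 408.


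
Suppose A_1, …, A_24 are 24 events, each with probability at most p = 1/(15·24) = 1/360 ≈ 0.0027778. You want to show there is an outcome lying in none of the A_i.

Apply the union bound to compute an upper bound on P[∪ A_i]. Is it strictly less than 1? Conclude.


Union bound: P[∪_{i=1}^{24} A_i] ≤ Σ_i P[A_i] ≤ 24·p = 24·(1/360) = 1/15.
Numerically: 1/15 ≈ 0.0666667.
Is 1/15 < 1? YES.
Since P[∪ A_i] ≤ 1/15 < 1, the complement has P[∩ A_i^c] ≥ 1 − 1/15 = 14/15 > 0, so some outcome avoids every A_i.

24·p = 1/15 ≈ 0.0666667; existence CERTIFIED by the union bound.


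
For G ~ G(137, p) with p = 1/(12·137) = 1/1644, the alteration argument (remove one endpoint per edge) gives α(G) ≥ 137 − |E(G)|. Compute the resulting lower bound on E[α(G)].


E[|E(G)|] = C(137, 2)·p = 9316 · (1/1644) = 17/3.
E[α(G)] ≥ n − E[|E(G)|] = 137 − 17/3 = 394/3.
Numerically: ≈ 131.333333.
(This is only a lower bound; the true E[α(G)] may be larger.)

E[α(G)] ≥ 394/3 ≈ 131.333333.


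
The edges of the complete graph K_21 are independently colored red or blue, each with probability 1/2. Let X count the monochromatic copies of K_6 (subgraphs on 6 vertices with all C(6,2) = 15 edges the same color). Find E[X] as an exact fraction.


Let X = Σ_S X_S over the C(21, 6) = 54264 subsets S of size 6, where X_S = 1 if the K_6 on S is monochromatic.
For a fixed S, the K_6 on S has C(6, 2) = 15 edges. P[all 15 edges red] = (1/2)^15, and likewise for blue, so P[monochromatic] = 2·(1/2)^15 = 2^{1 − 15} = 1/16384.
By linearity: E[X] = C(21, 6) · 2^{1 − 15} = 54264 · 1/16384 = 6783/2048.
Numerically: E[X] ≈ 3.31201.

E[X] = C(21,6)·2^(1−C(6,2)) = 6783/2048 ≈ 3.31201.


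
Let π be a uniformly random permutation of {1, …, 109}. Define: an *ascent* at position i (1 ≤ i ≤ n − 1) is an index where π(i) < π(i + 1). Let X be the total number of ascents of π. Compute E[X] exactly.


Write X = Σ X_I over i = 1, …, 108, with X_I the indicator of one ascent.
There are 108 indicators.
For each fixed i, the pair (π(i), π(i+1)) is a uniformly random ordered pair of distinct values from {1, …, 109}; by symmetry P[π(i) < π(i+1)] = 1/2.
By linearity: E[X] = 108 · (1/2) = (109 − 1) · (1/2) = 54 ≈ 54.000.

E[X] = 54 = 54.000.


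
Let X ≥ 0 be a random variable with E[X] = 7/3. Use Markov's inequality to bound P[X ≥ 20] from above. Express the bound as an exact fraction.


μ = E[X] = 7/3, a = 20.
Markov: P[X ≥ 20] ≤ μ/a = (7/3)/20 = 7/60.
Numerically: ≈ 0.11667.
(Since a = 20 > μ = 2.33333, the bound 7/60 is < 1 and informative.)

P[X ≥ 20] ≤ 7/60 ≈ 0.11667.


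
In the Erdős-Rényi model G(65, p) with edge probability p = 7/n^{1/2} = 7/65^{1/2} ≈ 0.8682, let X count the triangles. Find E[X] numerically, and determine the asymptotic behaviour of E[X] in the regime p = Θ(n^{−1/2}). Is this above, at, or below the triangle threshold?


Number of potential triangles: C(65, 3) = 43680.
Each occurs with probability p³ ≈ (0.8682)³ ≈ 6.545218e-01.
By linearity: E[X] = C(65, 3)·p³ ≈ 43680 · 6.545218e-01 ≈ 28589.5102.
Since α = 1/2 < 1, p = c/n^{1/2} ≫ 1/n is above the triangle threshold p ~ 1/n. Asymptotically E[X] ~ (c³/6)·n^{3(1−α)} = (7³/6)·n^{1.5} → ∞; triangles are abundant w.h.p.

E[X] ≈ 28589.5102; in regime p = Θ(1/n^{1/2}) E[X] diverges (above the triangle threshold p ~ 1/n).


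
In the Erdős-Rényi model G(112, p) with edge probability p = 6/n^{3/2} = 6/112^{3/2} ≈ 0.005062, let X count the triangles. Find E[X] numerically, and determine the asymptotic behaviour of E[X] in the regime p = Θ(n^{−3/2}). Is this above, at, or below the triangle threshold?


Number of potential triangles: C(112, 3) = 227920.
Each occurs with probability p³ ≈ (0.005062)³ ≈ 1.2970976e-07.
By linearity: E[X] = C(112, 3)·p³ ≈ 227920 · 1.2970976e-07 ≈ 0.02956.
Since α = 3/2 > 1, p = c/n^{3/2} = o(1/n) is below the triangle threshold p ~ 1/n. Asymptotically E[X] ~ (c³/6)·n^{3(1−α)} = (6³/6)·n^{-1.5} → 0, so by Markov's inequality G has no triangles w.h.p.

E[X] ≈ 0.02956; in regime p = Θ(1/n^{3/2}) E[X] tends to 0 (below the triangle threshold p ~ 1/n).


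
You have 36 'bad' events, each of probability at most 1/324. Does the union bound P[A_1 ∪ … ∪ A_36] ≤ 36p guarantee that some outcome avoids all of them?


Union bound: P[∪_{i=1}^{36} A_i] ≤ Σ_i P[A_i] ≤ 36·p = 36·(1/324) = 1/9.
Numerically: 1/9 ≈ 0.111111.
Is 1/9 < 1? YES.
Since P[∪ A_i] ≤ 1/9 < 1, the complement has P[∩ A_i^c] ≥ 1 − 1/9 = 8/9 > 0, so some outcome avoids every A_i.

36·p = 1/9 ≈ 0.111111; existence CERTIFIED by the union bound.


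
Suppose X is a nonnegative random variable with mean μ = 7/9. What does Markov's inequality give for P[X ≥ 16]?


μ = E[X] = 7/9, a = 16.
Markov: P[X ≥ 16] ≤ μ/a = (7/9)/16 = 7/144.
Numerically: ≈ 0.049.
(Since a = 16 > μ = 0.778, the bound 7/144 is < 1 and informative.)

P[X ≥ 16] ≤ 7/144 ≈ 0.049.


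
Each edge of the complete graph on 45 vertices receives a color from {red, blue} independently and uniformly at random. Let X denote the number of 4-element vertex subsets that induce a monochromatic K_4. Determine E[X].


Let X = Σ_S X_S over the C(45, 4) = 148995 subsets S of size 4, where X_S = 1 if the K_4 on S is monochromatic.
For a fixed S, the K_4 on S has C(4, 2) = 6 edges. P[all 6 edges red] = (1/2)^6, and likewise for blue, so P[monochromatic] = 2·(1/2)^6 = 2^{1 − 6} = 1/32.
Summing: E[X] = C(45, 4) · 2^{1 − 6} = 148995 · 1/32 = 148995/32.
Numerically: E[X] ≈ 4656.093750.

E[X] = C(45,4)·2^(1−C(4,2)) = 148995/32 ≈ 4656.093750.


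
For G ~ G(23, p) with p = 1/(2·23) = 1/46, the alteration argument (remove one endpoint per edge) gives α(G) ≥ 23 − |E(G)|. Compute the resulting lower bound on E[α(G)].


E[|E(G)|] = C(23, 2)·p = 253 · (1/46) = 11/2.
E[α(G)] ≥ n − E[|E(G)|] = 23 − 11/2 = 35/2.
Numerically: ≈ 17.500000.
(This is only a lower bound; the true E[α(G)] may be larger.)

E[α(G)] ≥ 35/2 ≈ 17.500000.


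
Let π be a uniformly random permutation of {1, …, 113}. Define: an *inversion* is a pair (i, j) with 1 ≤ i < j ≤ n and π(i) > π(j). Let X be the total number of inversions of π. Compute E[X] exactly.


Write X = Σ X_I over the C(113, 2) = 6328 pairs i < j, with X_I the indicator of one inversion.
There are 6328 indicators.
For each fixed pair i < j, the values π(i) and π(j) are two distinct elements of {1, …, 113} in uniformly random order; by symmetry P[π(i) > π(j)] = 1/2.
By linearity: E[X] = 6328 · (1/2) = C(113, 2) · (1/2) = 6328/2 = 3164 ≈ 3164.0000.

E[X] = 3164 = 3164.0000.


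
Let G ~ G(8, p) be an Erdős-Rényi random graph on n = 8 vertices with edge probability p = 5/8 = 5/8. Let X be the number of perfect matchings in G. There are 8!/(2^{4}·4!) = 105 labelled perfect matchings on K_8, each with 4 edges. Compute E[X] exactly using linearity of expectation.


K_8 has 8!/(2^{4}·4!) = 105 labelled perfect matchings.
For each such perfect matching H, let X_H = 1 if all 4 edges of H are present in G. Then P[X_H = 1] = p^{4} = (5/8)^{4} = 625/4096.
Summing the indicators: E[X] = Σ_H E[X_H] = 105 · p^{4} = 105 · 625/4096 = 65625/4096.
Numerically: E[X] ≈ 16.02.

E[X] = 105 · (5/8)^{4} = 65625/4096 ≈ 16.02.


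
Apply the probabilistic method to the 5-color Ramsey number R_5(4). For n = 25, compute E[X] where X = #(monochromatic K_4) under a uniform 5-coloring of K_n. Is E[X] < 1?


E[X] = C(25, 4) · 5^{1 − 6} = 12650 · 5^{−5} = 12650/3125.
As a reduced fraction: E[X] = 506/125 ≈ 4.0480.
Is E[X] < 1? NO.
Since E[X] ≥ 1, the first-moment bound is inconclusive at n = 25; it does NOT by itself certify R_5(4) > 25.

E[X] = 506/125 ≈ 4.0480; E[X] ≥ 1; first-moment method inconclusive here.


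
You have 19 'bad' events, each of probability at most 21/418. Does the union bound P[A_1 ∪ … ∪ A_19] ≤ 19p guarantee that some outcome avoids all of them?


Union bound: P[∪_{i=1}^{19} A_i] ≤ Σ_i P[A_i] ≤ 19·p = 19·(21/418) = 21/22.
Numerically: 21/22 ≈ 0.954545.
Is 21/22 < 1? YES.
Since P[∪ A_i] ≤ 21/22 < 1, the complement has P[∩ A_i^c] ≥ 1 − 21/22 = 1/22 > 0, so some outcome avoids every A_i.

19·p = 21/22 ≈ 0.954545; existence CERTIFIED by the union bound.


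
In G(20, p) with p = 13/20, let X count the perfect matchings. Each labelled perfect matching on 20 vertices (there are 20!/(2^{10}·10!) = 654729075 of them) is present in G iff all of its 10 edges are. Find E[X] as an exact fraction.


K_20 has 20!/(2^{10}·10!) = 654729075 labelled perfect matchings.
For each such perfect matching H, let X_H = 1 if all 10 edges of H are present in G. Then P[X_H = 1] = p^{10} = (13/20)^{10} = 137858491849/10240000000000.
Summing the indicators: E[X] = Σ_H E[X_H] = 654729075 · p^{10} = 654729075 · 137858491849/10240000000000 = 3610398513967632387/409600000000.
Numerically: E[X] ≈ 8.8144e+06.

E[X] = 654729075 · (13/20)^{10} = 3610398513967632387/409600000000 ≈ 8.8144e+06.


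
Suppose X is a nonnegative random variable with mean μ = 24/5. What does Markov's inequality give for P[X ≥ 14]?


μ = E[X] = 24/5, a = 14.
Markov: P[X ≥ 14] ≤ μ/a = (24/5)/14 = 12/35.
Numerically: ≈ 0.342857.
(Since a = 14 > μ = 4.800000, the bound 12/35 is < 1 and informative.)

P[X ≥ 14] ≤ 12/35 ≈ 0.342857.


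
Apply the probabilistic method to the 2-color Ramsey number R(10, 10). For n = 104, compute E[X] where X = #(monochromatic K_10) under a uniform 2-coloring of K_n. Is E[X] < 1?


E[X] = C(104, 10) · 2^{1 − 45} = 26100986351440 · 2^{−44} = 26100986351440/17592186044416.
As a reduced fraction: E[X] = 1631311646965/1099511627776 ≈ 1.4836693.
Is E[X] < 1? NO.
Since E[X] ≥ 1, the first-moment bound is inconclusive at n = 104; it does NOT by itself certify R(10, 10) > 104.

E[X] = 1631311646965/1099511627776 ≈ 1.4836693; E[X] ≥ 1; first-moment method inconclusive here.


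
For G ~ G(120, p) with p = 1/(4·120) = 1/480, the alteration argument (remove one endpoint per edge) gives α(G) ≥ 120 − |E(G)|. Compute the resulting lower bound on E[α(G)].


E[|E(G)|] = C(120, 2)·p = 7140 · (1/480) = 119/8.
E[α(G)] ≥ n − E[|E(G)|] = 120 − 119/8 = 841/8.
Numerically: ≈ 105.125.
(This is only a lower bound; the true E[α(G)] may be larger.)

E[α(G)] ≥ 841/8 ≈ 105.125.


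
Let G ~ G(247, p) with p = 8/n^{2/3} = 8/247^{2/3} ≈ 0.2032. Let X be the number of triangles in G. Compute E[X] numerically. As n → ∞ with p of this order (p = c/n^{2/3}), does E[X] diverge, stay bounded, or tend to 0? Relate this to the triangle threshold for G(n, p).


Number of potential triangles: C(247, 3) = 2481115.
Each occurs with probability p³ ≈ (0.2032)³ ≈ 8.392204e-03.
By linearity: E[X] = C(247, 3)·p³ ≈ 2481115 · 8.392204e-03 ≈ 20822.0243.
Since α = 2/3 < 1, p = c/n^{2/3} ≫ 1/n is above the triangle threshold p ~ 1/n. Asymptotically E[X] ~ (c³/6)·n^{3(1−α)} = (8³/6)·n^{1} → ∞; triangles are abundant w.h.p.

E[X] ≈ 20822.0243; in regime p = Θ(1/n^{2/3}) E[X] diverges (above the triangle threshold p ~ 1/n).


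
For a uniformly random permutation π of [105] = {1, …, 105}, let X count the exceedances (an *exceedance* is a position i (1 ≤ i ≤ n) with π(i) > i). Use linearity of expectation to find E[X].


Write X = Σ_{i=1}^{105} X_i, where X_i = 1_{π(i) > i}.
For each fixed i, π(i) is uniform over {1, …, 105} (marginal of a uniform permutation), so P[π(i) > i] = (n − i)/n. Summing: Σ_{i=1}^{105} (n − i)/n = (0 + 1 + … + 104)/105 = 105(105 − 1)/(2·105) = (105 − 1)/2.
Hence E[X] = Σ_{i=1}^{105} (105 − i)/105 = 52 ≈ 52.000000.

E[X] = 52 = 52.000000.


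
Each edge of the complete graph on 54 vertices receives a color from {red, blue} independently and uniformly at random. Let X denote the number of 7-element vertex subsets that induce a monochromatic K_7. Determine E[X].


Let X = Σ_S X_S over the C(54, 7) = 177100560 subsets S of size 7, where X_S = 1 if the K_7 on S is monochromatic.
For a fixed S, the K_7 on S has C(7, 2) = 21 edges. P[all 21 edges red] = (1/2)^21, and likewise for blue, so P[monochromatic] = 2·(1/2)^21 = 2^{1 − 21} = 1/1048576.
By linearity: E[X] = C(54, 7) · 2^{1 − 21} = 177100560 · 1/1048576 = 11068785/65536.
Numerically: E[X] ≈ 168.896.

E[X] = C(54,7)·2^(1−C(7,2)) = 11068785/65536 ≈ 168.896.


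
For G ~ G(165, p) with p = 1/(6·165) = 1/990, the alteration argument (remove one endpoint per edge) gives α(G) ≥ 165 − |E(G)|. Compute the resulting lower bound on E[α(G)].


E[|E(G)|] = C(165, 2)·p = 13530 · (1/990) = 41/3.
E[α(G)] ≥ n − E[|E(G)|] = 165 − 41/3 = 454/3.
Numerically: ≈ 151.333.
(This is only a lower bound; the true E[α(G)] may be larger.)

E[α(G)] ≥ 454/3 ≈ 151.333.


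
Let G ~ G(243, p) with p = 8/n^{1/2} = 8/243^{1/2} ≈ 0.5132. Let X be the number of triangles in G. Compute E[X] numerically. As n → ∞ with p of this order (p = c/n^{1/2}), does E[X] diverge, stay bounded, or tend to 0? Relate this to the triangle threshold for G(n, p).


Number of potential triangles: C(243, 3) = 2362041.
Each occurs with probability p³ ≈ (0.5132)³ ≈ 1.3516385e-01.
By linearity: E[X] = C(243, 3)·p³ ≈ 2362041 · 1.3516385e-01 ≈ 319262.55312.
Since α = 1/2 < 1, p = c/n^{1/2} ≫ 1/n is above the triangle threshold p ~ 1/n. Asymptotically E[X] ~ (c³/6)·n^{3(1−α)} = (8³/6)·n^{1.5} → ∞; triangles are abundant w.h.p.

E[X] ≈ 319262.55312; in regime p = Θ(1/n^{1/2}) E[X] diverges (above the triangle threshold p ~ 1/n).


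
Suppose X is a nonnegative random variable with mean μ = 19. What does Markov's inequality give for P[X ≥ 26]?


μ = E[X] = 19, a = 26.
Markov: P[X ≥ 26] ≤ μ/a = (19)/26 = 19/26.
Numerically: ≈ 0.7308.
(Since a = 26 > μ = 19.0000, the bound 19/26 is < 1 and informative.)

P[X ≥ 26] ≤ 19/26 ≈ 0.7308.


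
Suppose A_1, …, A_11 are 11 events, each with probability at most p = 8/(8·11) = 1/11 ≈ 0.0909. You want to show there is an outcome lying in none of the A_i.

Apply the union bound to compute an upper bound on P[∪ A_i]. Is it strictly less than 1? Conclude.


Union bound: P[∪_{i=1}^{11} A_i] ≤ Σ_i P[A_i] ≤ 11·p = 11·(1/11) = 1.
Numerically: 1 ≈ 1.0000.
Is 1 < 1? NO.
Since the bound 1 is ≥ 1, the union bound is uninformative here; it does NOT by itself certify existence.

11·p = 1 ≈ 1.0000; existence NOT certified by the union bound.


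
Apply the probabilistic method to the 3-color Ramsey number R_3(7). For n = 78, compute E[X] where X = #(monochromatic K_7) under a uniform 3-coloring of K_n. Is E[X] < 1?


E[X] = C(78, 7) · 3^{1 − 21} = 2641902120 · 3^{−20} = 2641902120/3486784401.
As a reduced fraction: E[X] = 293544680/387420489 ≈ 0.7577.
Is E[X] < 1? YES.
Since E[X] < 1, there exists a 3-coloring of K_{78} with no monochromatic K_7; hence R_3(7) > 78.

E[X] = 293544680/387420489 ≈ 0.7577; E[X] < 1, so R_3(7) > 78.


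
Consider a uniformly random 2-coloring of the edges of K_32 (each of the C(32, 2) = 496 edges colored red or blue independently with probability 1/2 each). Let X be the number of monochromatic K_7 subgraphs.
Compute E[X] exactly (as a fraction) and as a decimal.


Let X = Σ_S X_S over the C(32, 7) = 3365856 subsets S of size 7, where X_S = 1 if the K_7 on S is monochromatic.
For a fixed S, the K_7 on S has C(7, 2) = 21 edges. P[all 21 edges red] = (1/2)^21, and likewise for blue, so P[monochromatic] = 2·(1/2)^21 = 2^{1 − 21} = 1/1048576.
By linearity of expectation: E[X] = C(32, 7) · 2^{1 − 21} = 3365856 · 1/1048576 = 105183/32768.
Numerically: E[X] ≈ 3.2099.

E[X] = C(32,7)·2^(1−C(7,2)) = 105183/32768 ≈ 3.2099.


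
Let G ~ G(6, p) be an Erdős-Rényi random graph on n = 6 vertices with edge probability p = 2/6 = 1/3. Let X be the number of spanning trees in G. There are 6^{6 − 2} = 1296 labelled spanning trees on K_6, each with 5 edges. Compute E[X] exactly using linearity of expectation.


K_6 has 6^{6 − 2} = 1296 labelled spanning trees.
For each such spanning tree H, let X_H = 1 if all 5 edges of H are present in G. Then P[X_H = 1] = p^{5} = (1/3)^{5} = 1/243.
By linearity of expectation: E[X] = Σ_H E[X_H] = 1296 · p^{5} = 1296 · 1/243 = 16/3.
Numerically: E[X] ≈ 5.33.

E[X] = 1296 · (1/3)^{5} = 16/3 ≈ 5.33.


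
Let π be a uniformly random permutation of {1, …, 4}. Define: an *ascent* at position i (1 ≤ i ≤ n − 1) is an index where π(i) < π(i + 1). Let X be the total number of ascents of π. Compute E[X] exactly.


Write X = Σ X_I over i = 1, …, 3, with X_I the indicator of one ascent.
There are 3 indicators.
For each fixed i, the pair (π(i), π(i+1)) is a uniformly random ordered pair of distinct values from {1, …, 4}; by symmetry P[π(i) < π(i+1)] = 1/2.
By linearity: E[X] = 3 · (1/2) = (4 − 1) · (1/2) = 3/2 ≈ 1.50000.

E[X] = 3/2 = 1.50000.


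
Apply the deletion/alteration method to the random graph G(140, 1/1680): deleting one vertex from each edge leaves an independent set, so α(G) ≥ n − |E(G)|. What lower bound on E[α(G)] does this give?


E[|E(G)|] = C(140, 2)·p = 9730 · (1/1680) = 139/24.
E[α(G)] ≥ n − E[|E(G)|] = 140 − 139/24 = 3221/24.
Numerically: ≈ 134.20833.
(This is only a lower bound; the true E[α(G)] may be larger.)

E[α(G)] ≥ 3221/24 ≈ 134.20833.


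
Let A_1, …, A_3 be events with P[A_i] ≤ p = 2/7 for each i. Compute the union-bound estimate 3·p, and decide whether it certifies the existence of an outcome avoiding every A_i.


Union bound: P[∪_{i=1}^{3} A_i] ≤ Σ_i P[A_i] ≤ 3·p = 3·(2/7) = 6/7.
Numerically: 6/7 ≈ 0.857.
Is 6/7 < 1? YES.
Since P[∪ A_i] ≤ 6/7 < 1, the complement has P[∩ A_i^c] ≥ 1 − 6/7 = 1/7 > 0, so some outcome avoids every A_i.

3·p = 6/7 ≈ 0.857; existence CERTIFIED by the union bound.


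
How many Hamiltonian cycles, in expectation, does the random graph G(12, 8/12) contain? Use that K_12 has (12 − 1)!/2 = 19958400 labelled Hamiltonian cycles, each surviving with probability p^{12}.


K_12 has (12 − 1)!/2 = 19958400 labelled Hamiltonian cycles.
For each such Hamiltonian cycle H, let X_H = 1 if all 12 edges of H are present in G. Then P[X_H = 1] = p^{12} = (2/3)^{12} = 4096/531441.
By linearity of expectation: E[X] = Σ_H E[X_H] = 19958400 · p^{12} = 19958400 · 4096/531441 = 1009254400/6561.
Numerically: E[X] ≈ 153826.

E[X] = 19958400 · (2/3)^{12} = 1009254400/6561 ≈ 153826.


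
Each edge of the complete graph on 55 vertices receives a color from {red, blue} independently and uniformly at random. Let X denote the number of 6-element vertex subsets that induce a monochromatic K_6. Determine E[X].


Let X = Σ_S X_S over the C(55, 6) = 28989675 subsets S of size 6, where X_S = 1 if the K_6 on S is monochromatic.
For a fixed S, the K_6 on S has C(6, 2) = 15 edges. P[all 15 edges red] = (1/2)^15, and likewise for blue, so P[monochromatic] = 2·(1/2)^15 = 2^{1 − 15} = 1/16384.
By linearity: E[X] = C(55, 6) · 2^{1 − 15} = 28989675 · 1/16384 = 28989675/16384.
Numerically: E[X] ≈ 1769.38934.

E[X] = C(55,6)·2^(1−C(6,2)) = 28989675/16384 ≈ 1769.38934.


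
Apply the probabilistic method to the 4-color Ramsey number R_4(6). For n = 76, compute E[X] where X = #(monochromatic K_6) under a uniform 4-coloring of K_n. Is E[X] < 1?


E[X] = C(76, 6) · 4^{1 − 15} = 218618940 · 4^{−14} = 218618940/268435456.
As a reduced fraction: E[X] = 54654735/67108864 ≈ 0.8144190.
Is E[X] < 1? YES.
Since E[X] < 1, there exists a 4-coloring of K_{76} with no monochromatic K_6; hence R_4(6) > 76.

E[X] = 54654735/67108864 ≈ 0.8144190; E[X] < 1, so R_4(6) > 76.


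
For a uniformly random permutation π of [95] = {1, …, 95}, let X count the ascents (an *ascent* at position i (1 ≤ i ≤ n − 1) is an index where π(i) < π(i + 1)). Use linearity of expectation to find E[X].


Write X = Σ X_I over i = 1, …, 94, with X_I the indicator of one ascent.
There are 94 indicators.
For each fixed i, the pair (π(i), π(i+1)) is a uniformly random ordered pair of distinct values from {1, …, 95}; by symmetry P[π(i) < π(i+1)] = 1/2.
By linearity: E[X] = 94 · (1/2) = (95 − 1) · (1/2) = 47 ≈ 47.0000.

E[X] = 47 = 47.0000.


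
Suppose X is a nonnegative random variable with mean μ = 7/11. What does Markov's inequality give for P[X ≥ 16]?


μ = E[X] = 7/11, a = 16.
Markov: P[X ≥ 16] ≤ μ/a = (7/11)/16 = 7/176.
Numerically: ≈ 0.0398.
(Since a = 16 > μ = 0.6364, the bound 7/176 is < 1 and informative.)

P[X ≥ 16] ≤ 7/176 ≈ 0.0398.


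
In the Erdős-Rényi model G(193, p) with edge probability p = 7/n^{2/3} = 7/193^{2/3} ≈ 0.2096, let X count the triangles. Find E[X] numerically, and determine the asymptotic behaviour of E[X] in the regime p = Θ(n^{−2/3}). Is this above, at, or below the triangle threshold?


Number of potential triangles: C(193, 3) = 1179616.
Each occurs with probability p³ ≈ (0.2096)³ ≈ 9.208301e-03.
By linearity: E[X] = C(193, 3)·p³ ≈ 1179616 · 9.208301e-03 ≈ 10862.2591.
Since α = 2/3 < 1, p = c/n^{2/3} ≫ 1/n is above the triangle threshold p ~ 1/n. Asymptotically E[X] ~ (c³/6)·n^{3(1−α)} = (7³/6)·n^{1} → ∞; triangles are abundant w.h.p.

E[X] ≈ 10862.2591; in regime p = Θ(1/n^{2/3}) E[X] diverges (above the triangle threshold p ~ 1/n).


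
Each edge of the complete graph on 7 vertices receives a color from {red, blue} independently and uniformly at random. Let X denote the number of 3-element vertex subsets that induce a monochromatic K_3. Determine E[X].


Let X = Σ_S X_S over the C(7, 3) = 35 subsets S of size 3, where X_S = 1 if the K_3 on S is monochromatic.
For a fixed S, the K_3 on S has C(3, 2) = 3 edges. P[all 3 edges red] = (1/2)^3, and likewise for blue, so P[monochromatic] = 2·(1/2)^3 = 2^{1 − 3} = 1/4.
By linearity of expectation: E[X] = C(7, 3) · 2^{1 − 3} = 35 · 1/4 = 35/4.
Numerically: E[X] ≈ 8.750.

E[X] = C(7,3)·2^(1−C(3,2)) = 35/4 ≈ 8.750.


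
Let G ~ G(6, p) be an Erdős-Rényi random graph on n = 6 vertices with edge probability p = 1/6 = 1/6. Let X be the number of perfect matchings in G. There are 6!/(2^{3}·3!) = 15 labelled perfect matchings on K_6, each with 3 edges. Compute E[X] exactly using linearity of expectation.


K_6 has 6!/(2^{3}·3!) = 15 labelled perfect matchings.
For each such perfect matching H, let X_H = 1 if all 3 edges of H are present in G. Then P[X_H = 1] = p^{3} = (1/6)^{3} = 1/216.
Summing the indicators: E[X] = Σ_H E[X_H] = 15 · p^{3} = 15 · 1/216 = 5/72.
Numerically: E[X] ≈ 0.0694.

E[X] = 15 · (1/6)^{3} = 5/72 ≈ 0.0694.


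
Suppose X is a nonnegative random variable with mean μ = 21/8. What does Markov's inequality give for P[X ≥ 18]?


μ = E[X] = 21/8, a = 18.
Markov: P[X ≥ 18] ≤ μ/a = (21/8)/18 = 7/48.
Numerically: ≈ 0.146.
(Since a = 18 > μ = 2.625, the bound 7/48 is < 1 and informative.)

P[X ≥ 18] ≤ 7/48 ≈ 0.146.


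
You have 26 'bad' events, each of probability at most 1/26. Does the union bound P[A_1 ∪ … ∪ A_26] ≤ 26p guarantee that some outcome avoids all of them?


Union bound: P[∪_{i=1}^{26} A_i] ≤ Σ_i P[A_i] ≤ 26·p = 26·(1/26) = 1.
Numerically: 1 ≈ 1.0000000.
Is 1 < 1? NO.
Since the bound 1 is ≥ 1, the union bound is uninformative here; it does NOT by itself certify existence.

26·p = 1 ≈ 1.0000000; existence NOT certified by the union bound.


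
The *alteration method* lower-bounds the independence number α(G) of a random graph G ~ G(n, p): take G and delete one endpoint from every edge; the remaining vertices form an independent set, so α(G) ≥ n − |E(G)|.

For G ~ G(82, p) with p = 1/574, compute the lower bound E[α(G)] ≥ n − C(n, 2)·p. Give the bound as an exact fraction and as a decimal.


E[|E(G)|] = C(82, 2)·p = 3321 · (1/574) = 81/14.
E[α(G)] ≥ n − E[|E(G)|] = 82 − 81/14 = 1067/14.
Numerically: ≈ 76.214.
(This is only a lower bound; the true E[α(G)] may be larger.)

E[α(G)] ≥ 1067/14 ≈ 76.214.


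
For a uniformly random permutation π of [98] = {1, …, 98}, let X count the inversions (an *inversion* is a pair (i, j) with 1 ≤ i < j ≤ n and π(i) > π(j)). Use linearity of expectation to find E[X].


Write X = Σ X_I over the C(98, 2) = 4753 pairs i < j, with X_I the indicator of one inversion.
There are 4753 indicators.
For each fixed pair i < j, the values π(i) and π(j) are two distinct elements of {1, …, 98} in uniformly random order; by symmetry P[π(i) > π(j)] = 1/2.
By linearity: E[X] = 4753 · (1/2) = C(98, 2) · (1/2) = 4753/2 = 4753/2 ≈ 2376.500.

E[X] = 4753/2 = 2376.500.


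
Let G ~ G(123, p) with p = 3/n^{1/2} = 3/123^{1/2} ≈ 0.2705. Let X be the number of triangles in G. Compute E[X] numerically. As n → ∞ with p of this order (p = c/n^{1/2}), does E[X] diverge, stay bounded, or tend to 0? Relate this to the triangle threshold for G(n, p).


Number of potential triangles: C(123, 3) = 302621.
Each occurs with probability p³ ≈ (0.2705)³ ≈ 1.9792748e-02.
By linearity: E[X] = C(123, 3)·p³ ≈ 302621 · 1.9792748e-02 ≈ 5989.70122.
Since α = 1/2 < 1, p = c/n^{1/2} ≫ 1/n is above the triangle threshold p ~ 1/n. Asymptotically E[X] ~ (c³/6)·n^{3(1−α)} = (3³/6)·n^{1.5} → ∞; triangles are abundant w.h.p.

E[X] ≈ 5989.70122; in regime p = Θ(1/n^{1/2}) E[X] diverges (above the triangle threshold p ~ 1/n).


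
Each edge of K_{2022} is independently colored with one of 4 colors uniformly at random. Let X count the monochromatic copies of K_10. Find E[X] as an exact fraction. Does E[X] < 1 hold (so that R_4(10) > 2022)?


E[X] = C(2022, 10) · 4^{1 − 45} = 307870445231474093395937796 · 4^{−44} = 307870445231474093395937796/309485009821345068724781056.
As a reduced fraction: E[X] = 76967611307868523348984449/77371252455336267181195264 ≈ 0.994783.
Is E[X] < 1? YES.
Since E[X] < 1, there exists a 4-coloring of K_{2022} with no monochromatic K_10; hence R_4(10) > 2022.

E[X] = 76967611307868523348984449/77371252455336267181195264 ≈ 0.994783; E[X] < 1, so R_4(10) > 2022.


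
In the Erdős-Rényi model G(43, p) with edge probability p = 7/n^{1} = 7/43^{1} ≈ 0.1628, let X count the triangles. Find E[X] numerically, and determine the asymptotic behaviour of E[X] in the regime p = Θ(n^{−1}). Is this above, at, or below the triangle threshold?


Number of potential triangles: C(43, 3) = 12341.
Each occurs with probability p³ ≈ (0.1628)³ ≈ 4.314086e-03.
By linearity: E[X] = C(43, 3)·p³ ≈ 12341 · 4.314086e-03 ≈ 53.2401.
Here α = 1, so p = 7/n is exactly at the triangle threshold p ~ 1/n. Asymptotically E[X] → c³/6 = 7³/6 = 343/6 ≈ 57.1667, a bounded constant. In this regime the triangle count is asymptotically Poisson(c³/6).

E[X] ≈ 53.2401; in regime p = Θ(1/n^{1}) E[X] stays bounded (at the triangle threshold p ~ 1/n).


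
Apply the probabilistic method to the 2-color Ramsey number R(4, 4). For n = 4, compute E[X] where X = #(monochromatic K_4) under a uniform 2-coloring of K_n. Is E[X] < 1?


E[X] = C(4, 4) · 2^{1 − 6} = 1 · 2^{−5} = 1/32.
As a reduced fraction: E[X] = 1/32 ≈ 0.031250.
Is E[X] < 1? YES.
Since E[X] < 1, there exists a 2-coloring of K_{4} with no monochromatic K_4; hence R(4, 4) > 4.

E[X] = 1/32 ≈ 0.031250; E[X] < 1, so R(4, 4) > 4.


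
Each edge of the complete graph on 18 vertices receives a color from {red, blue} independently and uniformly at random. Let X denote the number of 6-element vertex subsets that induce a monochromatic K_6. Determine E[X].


Let X = Σ_S X_S over the C(18, 6) = 18564 subsets S of size 6, where X_S = 1 if the K_6 on S is monochromatic.
For a fixed S, the K_6 on S has C(6, 2) = 15 edges. P[all 15 edges red] = (1/2)^15, and likewise for blue, so P[monochromatic] = 2·(1/2)^15 = 2^{1 − 15} = 1/16384.
Summing: E[X] = C(18, 6) · 2^{1 − 15} = 18564 · 1/16384 = 4641/4096.
Numerically: E[X] ≈ 1.133057.

E[X] = C(18,6)·2^(1−C(6,2)) = 4641/4096 ≈ 1.133057.


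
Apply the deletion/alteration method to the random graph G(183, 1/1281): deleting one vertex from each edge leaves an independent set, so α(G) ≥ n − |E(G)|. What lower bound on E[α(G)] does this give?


E[|E(G)|] = C(183, 2)·p = 16653 · (1/1281) = 13.
E[α(G)] ≥ n − E[|E(G)|] = 183 − 13 = 170.
Numerically: ≈ 170.000000.
(This is only a lower bound; the true E[α(G)] may be larger.)

E[α(G)] ≥ 170 ≈ 170.000000.


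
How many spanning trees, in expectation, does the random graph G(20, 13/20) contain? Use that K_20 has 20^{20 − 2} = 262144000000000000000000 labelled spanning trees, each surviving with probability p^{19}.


K_20 has 20^{20 − 2} = 262144000000000000000000 labelled spanning trees.
For each such spanning tree H, let X_H = 1 if all 19 edges of H are present in G. Then P[X_H = 1] = p^{19} = (13/20)^{19} = 1461920290375446110677/5242880000000000000000000.
By linearity: E[X] = Σ_H E[X_H] = 262144000000000000000000 · p^{19} = 262144000000000000000000 · 1461920290375446110677/5242880000000000000000000 = 1461920290375446110677/20.
Numerically: E[X] ≈ 7.31e+19.

E[X] = 262144000000000000000000 · (13/20)^{19} = 1461920290375446110677/20 ≈ 7.31e+19.


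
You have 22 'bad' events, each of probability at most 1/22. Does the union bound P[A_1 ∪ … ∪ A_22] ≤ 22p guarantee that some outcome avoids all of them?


Union bound: P[∪_{i=1}^{22} A_i] ≤ Σ_i P[A_i] ≤ 22·p = 22·(1/22) = 1.
Numerically: 1 ≈ 1.000.
Is 1 < 1? NO.
Since the bound 1 is ≥ 1, the union bound is uninformative here; it does NOT by itself certify existence.

22·p = 1 ≈ 1.000; existence NOT certified by the union bound.


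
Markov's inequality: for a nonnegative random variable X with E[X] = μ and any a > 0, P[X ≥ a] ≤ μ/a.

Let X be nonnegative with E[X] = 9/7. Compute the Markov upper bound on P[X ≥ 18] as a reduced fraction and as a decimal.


μ = E[X] = 9/7, a = 18.
Markov: P[X ≥ 18] ≤ μ/a = (9/7)/18 = 1/14.
Numerically: ≈ 0.0714.
(Since a = 18 > μ = 1.2857, the bound 1/14 is < 1 and informative.)

P[X ≥ 18] ≤ 1/14 ≈ 0.0714.


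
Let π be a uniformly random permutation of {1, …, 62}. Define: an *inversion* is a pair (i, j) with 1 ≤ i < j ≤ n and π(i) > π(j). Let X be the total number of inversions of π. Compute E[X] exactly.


Write X = Σ X_I over the C(62, 2) = 1891 pairs i < j, with X_I the indicator of one inversion.
There are 1891 indicators.
For each fixed pair i < j, the values π(i) and π(j) are two distinct elements of {1, …, 62} in uniformly random order; by symmetry P[π(i) > π(j)] = 1/2.
By linearity: E[X] = 1891 · (1/2) = C(62, 2) · (1/2) = 1891/2 = 1891/2 ≈ 945.50000.

E[X] = 1891/2 = 945.50000.


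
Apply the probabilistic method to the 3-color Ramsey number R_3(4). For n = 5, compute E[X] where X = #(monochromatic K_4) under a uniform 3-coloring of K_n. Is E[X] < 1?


E[X] = C(5, 4) · 3^{1 − 6} = 5 · 3^{−5} = 5/243.
As a reduced fraction: E[X] = 5/243 ≈ 0.0205761.
Is E[X] < 1? YES.
Since E[X] < 1, there exists a 3-coloring of K_{5} with no monochromatic K_4; hence R_3(4) > 5.

E[X] = 5/243 ≈ 0.0205761; E[X] < 1, so R_3(4) > 5.


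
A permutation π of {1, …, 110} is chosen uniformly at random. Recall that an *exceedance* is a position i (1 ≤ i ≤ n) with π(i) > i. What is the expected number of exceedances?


Write X = Σ_{i=1}^{110} X_i, where X_i = 1_{π(i) > i}.
For each fixed i, π(i) is uniform over {1, …, 110} (marginal of a uniform permutation), so P[π(i) > i] = (n − i)/n. Summing: Σ_{i=1}^{110} (n − i)/n = (0 + 1 + … + 109)/110 = 110(110 − 1)/(2·110) = (110 − 1)/2.
Hence E[X] = Σ_{i=1}^{110} (110 − i)/110 = 109/2 ≈ 54.50000.

E[X] = 109/2 = 54.50000.


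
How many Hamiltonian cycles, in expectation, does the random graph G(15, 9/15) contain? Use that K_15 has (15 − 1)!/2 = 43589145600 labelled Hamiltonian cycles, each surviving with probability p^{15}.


K_15 has (15 − 1)!/2 = 43589145600 labelled Hamiltonian cycles.
For each such Hamiltonian cycle H, let X_H = 1 if all 15 edges of H are present in G. Then P[X_H = 1] = p^{15} = (3/5)^{15} = 14348907/30517578125.
By linearity of expectation: E[X] = Σ_H E[X_H] = 43589145600 · p^{15} = 43589145600 · 14348907/30517578125 = 25018263856954368/1220703125.
Numerically: E[X] ≈ 2.05e+07.

E[X] = 43589145600 · (3/5)^{15} = 25018263856954368/1220703125 ≈ 2.05e+07.


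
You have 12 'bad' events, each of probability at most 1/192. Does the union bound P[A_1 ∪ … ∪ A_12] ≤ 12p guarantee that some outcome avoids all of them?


Union bound: P[∪_{i=1}^{12} A_i] ≤ Σ_i P[A_i] ≤ 12·p = 12·(1/192) = 1/16.
Numerically: 1/16 ≈ 0.062500.
Is 1/16 < 1? YES.
Since P[∪ A_i] ≤ 1/16 < 1, the complement has P[∩ A_i^c] ≥ 1 − 1/16 = 15/16 > 0, so some outcome avoids every A_i.

12·p = 1/16 ≈ 0.062500; existence CERTIFIED by the union bound.


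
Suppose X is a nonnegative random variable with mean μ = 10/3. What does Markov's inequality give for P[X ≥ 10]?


μ = E[X] = 10/3, a = 10.
Markov: P[X ≥ 10] ≤ μ/a = (10/3)/10 = 1/3.
Numerically: ≈ 0.33333.
(Since a = 10 > μ = 3.33333, the bound 1/3 is < 1 and informative.)

P[X ≥ 10] ≤ 1/3 ≈ 0.33333.


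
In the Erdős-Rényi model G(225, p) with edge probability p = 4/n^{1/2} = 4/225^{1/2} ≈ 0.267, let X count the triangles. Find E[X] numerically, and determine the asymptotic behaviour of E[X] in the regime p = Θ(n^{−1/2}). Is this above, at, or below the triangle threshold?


Number of potential triangles: C(225, 3) = 1873200.
Each occurs with probability p³ ≈ (0.267)³ ≈ 1.89630e-02.
By linearity: E[X] = C(225, 3)·p³ ≈ 1873200 · 1.89630e-02 ≈ 35521.422.
Since α = 1/2 < 1, p = c/n^{1/2} ≫ 1/n is above the triangle threshold p ~ 1/n. Asymptotically E[X] ~ (c³/6)·n^{3(1−α)} = (4³/6)·n^{1.5} → ∞; triangles are abundant w.h.p.

E[X] ≈ 35521.422; in regime p = Θ(1/n^{1/2}) E[X] diverges (above the triangle threshold p ~ 1/n).


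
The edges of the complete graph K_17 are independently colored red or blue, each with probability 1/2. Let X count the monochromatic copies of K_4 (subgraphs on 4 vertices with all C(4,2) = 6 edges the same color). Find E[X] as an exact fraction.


Let X = Σ_S X_S over the C(17, 4) = 2380 subsets S of size 4, where X_S = 1 if the K_4 on S is monochromatic.
For a fixed S, the K_4 on S has C(4, 2) = 6 edges. P[all 6 edges red] = (1/2)^6, and likewise for blue, so P[monochromatic] = 2·(1/2)^6 = 2^{1 − 6} = 1/32.
By linearity of expectation: E[X] = C(17, 4) · 2^{1 − 6} = 2380 · 1/32 = 595/8.
Numerically: E[X] ≈ 74.375000.

E[X] = C(17,4)·2^(1−C(4,2)) = 595/8 ≈ 74.375000.


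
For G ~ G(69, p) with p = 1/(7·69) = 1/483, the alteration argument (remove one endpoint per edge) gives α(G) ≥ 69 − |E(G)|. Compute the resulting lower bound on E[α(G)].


E[|E(G)|] = C(69, 2)·p = 2346 · (1/483) = 34/7.
E[α(G)] ≥ n − E[|E(G)|] = 69 − 34/7 = 449/7.
Numerically: ≈ 64.1429.
(This is only a lower bound; the true E[α(G)] may be larger.)

E[α(G)] ≥ 449/7 ≈ 64.1429.


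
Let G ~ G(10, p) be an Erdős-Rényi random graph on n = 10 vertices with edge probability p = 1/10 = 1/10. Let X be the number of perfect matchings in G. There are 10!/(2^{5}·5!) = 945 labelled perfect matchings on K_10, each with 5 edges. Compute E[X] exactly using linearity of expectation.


K_10 has 10!/(2^{5}·5!) = 945 labelled perfect matchings.
For each such perfect matching H, let X_H = 1 if all 5 edges of H are present in G. Then P[X_H = 1] = p^{5} = (1/10)^{5} = 1/100000.
By linearity: E[X] = Σ_H E[X_H] = 945 · p^{5} = 945 · 1/100000 = 189/20000.
Numerically: E[X] ≈ 0.00945.

E[X] = 945 · (1/10)^{5} = 189/20000 ≈ 0.00945.
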